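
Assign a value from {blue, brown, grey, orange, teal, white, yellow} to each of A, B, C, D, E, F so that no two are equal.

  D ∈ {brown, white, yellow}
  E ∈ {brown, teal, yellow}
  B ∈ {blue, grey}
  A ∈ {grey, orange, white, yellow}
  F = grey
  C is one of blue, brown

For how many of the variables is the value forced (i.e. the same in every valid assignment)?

F has just one choice, so F = grey. So A, B can't be grey.
B's domain is down to {blue}, so B = blue. Strike blue from C.
C's domain is down to {brown}, so C = brown. Eliminate brown elsewhere: D, E.
Determined: B=blue, C=brown, F=grey. The other variables each still have more than one consistent value. That makes 3.

3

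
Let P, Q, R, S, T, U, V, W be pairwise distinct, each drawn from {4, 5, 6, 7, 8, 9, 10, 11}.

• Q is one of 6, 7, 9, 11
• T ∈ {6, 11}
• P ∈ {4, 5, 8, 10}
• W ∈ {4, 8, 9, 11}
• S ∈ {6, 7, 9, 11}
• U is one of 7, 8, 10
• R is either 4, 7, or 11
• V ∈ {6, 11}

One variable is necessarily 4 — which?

R

Among the 8 variables, 5 fits only P (and all 8 values in {4, 5, 6, 7, 8, 9, 10, 11} must be used), so P = 5.
The 7 still-open variables together cover exactly {4, 6, 7, 8, 9, 10, 11} — 7 values for 7 variables — and 10 appears only in U's list, so U = 10.
Among the 6 still-open variables, 8 fits only W (and all 6 values in {4, 6, 7, 8, 9, 11} must be used), so W = 8.
The 5 still-open variables together cover exactly {4, 6, 7, 9, 11} — 5 values for 5 variables — and 4 appears only in R's list, so R = 4.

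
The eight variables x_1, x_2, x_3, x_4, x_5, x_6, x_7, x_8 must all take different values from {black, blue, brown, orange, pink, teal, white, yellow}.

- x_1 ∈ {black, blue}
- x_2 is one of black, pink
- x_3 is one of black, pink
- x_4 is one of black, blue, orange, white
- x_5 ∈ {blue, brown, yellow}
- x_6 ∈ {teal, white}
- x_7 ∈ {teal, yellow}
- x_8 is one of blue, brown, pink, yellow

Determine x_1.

blue

Among the 8 variables, orange fits only x_4 (and all 8 values in {black, blue, brown, orange, pink, teal, white, yellow} must be used), so x_4 = orange.
The 7 still-open variables draw from only 7 values {black, blue, brown, pink, teal, white, yellow}, so each is used; only x_6 can be white, hence x_6 = white.
The 6 still-open variables draw from only 6 values {black, blue, brown, pink, teal, yellow}, so each is used; only x_7 can be teal, hence x_7 = teal.
The 2 variables x_2 and x_3 are confined to {black, pink}, which locks those values in; drop them from x_1, x_8.
So x_1 = blue.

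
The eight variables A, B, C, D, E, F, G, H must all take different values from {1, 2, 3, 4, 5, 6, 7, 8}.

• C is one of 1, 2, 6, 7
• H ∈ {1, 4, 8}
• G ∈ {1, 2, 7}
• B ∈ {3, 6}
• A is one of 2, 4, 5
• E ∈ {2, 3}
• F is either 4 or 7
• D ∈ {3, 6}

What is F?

4

Among the 8 variables, 5 fits only A (and all 8 values in {1, 2, 3, 4, 5, 6, 7, 8} must be used), so A = 5.
Among the 7 still-open variables, 8 fits only H (and all 7 values in {1, 2, 3, 4, 6, 7, 8} must be used), so H = 8.
The 6 still-open variables together cover exactly {1, 2, 3, 4, 6, 7} — 6 values for 6 variables — and 4 appears only in F's list, so F = 4.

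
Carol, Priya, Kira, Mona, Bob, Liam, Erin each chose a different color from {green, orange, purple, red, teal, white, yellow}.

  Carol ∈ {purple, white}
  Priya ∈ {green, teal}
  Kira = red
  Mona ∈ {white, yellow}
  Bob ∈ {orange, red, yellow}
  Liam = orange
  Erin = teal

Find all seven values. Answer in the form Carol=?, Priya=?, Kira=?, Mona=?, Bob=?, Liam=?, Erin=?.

Kira's domain is down to {red}, so Kira = red. Eliminate red elsewhere: Bob.
Liam's domain is down to {orange}, so Liam = orange. Strike orange from Bob.
That leaves Erin = teal. Eliminate teal elsewhere: Priya.
Priya must be green (only option left).
Bob has just one choice, so Bob = yellow. So Mona can't be yellow.
Mona must be white (only option left). Remove white from Carol.
Carol's domain is down to {purple}, so Carol = purple.

Carol=purple, Priya=green, Kira=red, Mona=white, Bob=yellow, Liam=orange, Erin=teal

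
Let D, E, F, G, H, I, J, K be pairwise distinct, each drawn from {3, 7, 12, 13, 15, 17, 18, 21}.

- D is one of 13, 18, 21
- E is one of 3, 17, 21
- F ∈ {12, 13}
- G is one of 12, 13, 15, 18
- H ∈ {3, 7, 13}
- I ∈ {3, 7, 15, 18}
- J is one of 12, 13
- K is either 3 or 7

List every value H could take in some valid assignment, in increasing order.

3, 7

Among the 8 variables, 17 fits only E (and all 8 values in {3, 7, 12, 13, 15, 17, 18, 21} must be used), so E = 17.
Among the 7 still-open variables, 21 fits only D (and all 7 values in {3, 7, 12, 13, 15, 18, 21} must be used), so D = 21.
F and J between them cover only {12, 13} — a naked pair. Remove those values from G, H.
The 2 variables H and K are confined to {3, 7}, which locks those values in; drop them from I.
No further eliminations apply; H can still be any of 3, 7.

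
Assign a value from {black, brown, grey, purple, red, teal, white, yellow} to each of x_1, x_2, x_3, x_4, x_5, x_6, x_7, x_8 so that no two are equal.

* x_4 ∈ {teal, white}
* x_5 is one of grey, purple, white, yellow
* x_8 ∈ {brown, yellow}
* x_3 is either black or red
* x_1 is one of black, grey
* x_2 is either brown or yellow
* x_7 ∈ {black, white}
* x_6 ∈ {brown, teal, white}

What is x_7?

black

The 8 variables together cover exactly {black, brown, grey, purple, red, teal, white, yellow} — 8 values for 8 variables — and purple appears only in x_5's list, so x_5 = purple.
Among the 7 still-open variables, grey fits only x_1 (and all 7 values in {black, brown, grey, red, teal, white, yellow} must be used), so x_1 = grey.
The 6 still-open variables together cover exactly {black, brown, red, teal, white, yellow} — 6 values for 6 variables — and red appears only in x_3's list, so x_3 = red.
Among the 5 still-open variables, black fits only x_7 (and all 5 values in {black, brown, teal, white, yellow} must be used), so x_7 = black.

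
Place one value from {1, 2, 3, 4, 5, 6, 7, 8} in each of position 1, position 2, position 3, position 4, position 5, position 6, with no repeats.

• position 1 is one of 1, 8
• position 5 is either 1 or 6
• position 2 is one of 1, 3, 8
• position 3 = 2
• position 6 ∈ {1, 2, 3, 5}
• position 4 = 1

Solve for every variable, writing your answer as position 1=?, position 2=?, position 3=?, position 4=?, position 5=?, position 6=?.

position 1=8, position 2=3, position 3=2, position 4=1, position 5=6, position 6=5

position 3's domain is down to {2}, so position 3 = 2. Eliminate 2 elsewhere: position 6.
position 4 has just one choice, so position 4 = 1. Strike 1 from position 1, position 2, position 5, position 6.
position 5's domain is down to {6}, so position 5 = 6.
That leaves position 1 = 8. Eliminate 8 elsewhere: position 2.
position 2 must be 3 (only option left). Strike 3 from position 6.
position 6's domain is down to {5}, so position 6 = 5.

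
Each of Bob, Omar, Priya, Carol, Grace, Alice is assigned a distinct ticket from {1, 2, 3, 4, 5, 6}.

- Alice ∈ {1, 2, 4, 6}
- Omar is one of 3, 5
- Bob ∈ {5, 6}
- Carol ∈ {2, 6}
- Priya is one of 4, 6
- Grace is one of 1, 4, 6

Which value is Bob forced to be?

The 6 variables draw from only 6 values {1, 2, 3, 4, 5, 6}, so each is used; only Omar can be 3, hence Omar = 3.
The 5 still-open variables draw from only 5 values {1, 2, 4, 5, 6}, so each is used; only Bob can be 5, hence Bob = 5.

5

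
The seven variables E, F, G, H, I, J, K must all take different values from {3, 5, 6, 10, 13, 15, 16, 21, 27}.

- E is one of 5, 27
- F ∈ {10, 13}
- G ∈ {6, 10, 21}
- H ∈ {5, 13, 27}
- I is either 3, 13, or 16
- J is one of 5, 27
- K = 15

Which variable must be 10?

F

K's domain is down to {15}, so K = 15.
E and J between them cover only {5, 27} — a naked pair. Remove those values from H.
H must be 13 (only option left). Remove 13 from F, I.
So 10 goes to F.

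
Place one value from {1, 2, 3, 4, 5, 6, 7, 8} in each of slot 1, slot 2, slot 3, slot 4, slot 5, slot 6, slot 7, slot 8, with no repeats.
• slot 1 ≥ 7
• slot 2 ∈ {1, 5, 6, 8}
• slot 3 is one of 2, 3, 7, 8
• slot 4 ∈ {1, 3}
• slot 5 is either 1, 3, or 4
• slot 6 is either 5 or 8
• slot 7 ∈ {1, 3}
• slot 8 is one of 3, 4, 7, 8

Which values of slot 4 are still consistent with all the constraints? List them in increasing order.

The 8 variables together cover exactly {1, 2, 3, 4, 5, 6, 7, 8} — 8 values for 8 variables — and 2 appears only in slot 3's list, so slot 3 = 2.
The 7 still-open variables draw from only 7 values {1, 3, 4, 5, 6, 7, 8}, so each is used; only slot 2 can be 6, hence slot 2 = 6.
Among the 6 still-open variables, 5 fits only slot 6 (and all 6 values in {1, 3, 4, 5, 7, 8} must be used), so slot 6 = 5.
The 2 variables slot 4 and slot 7 are confined to {1, 3}, which locks those values in; drop them from slot 5, slot 8.
slot 5's domain is down to {4}, so slot 5 = 4. Eliminate 4 elsewhere: slot 8.
No further eliminations apply; slot 4 can still be any of 1, 3.

1, 3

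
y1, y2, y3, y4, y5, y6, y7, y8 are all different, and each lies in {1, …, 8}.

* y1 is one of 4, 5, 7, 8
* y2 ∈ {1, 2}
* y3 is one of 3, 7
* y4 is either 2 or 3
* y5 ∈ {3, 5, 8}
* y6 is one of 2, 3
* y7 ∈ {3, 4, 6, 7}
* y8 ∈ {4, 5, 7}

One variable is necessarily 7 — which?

y3

The 8 variables together cover exactly {1, 2, 3, 4, 5, 6, 7, 8} — 8 values for 8 variables — and 1 appears only in y2's list, so y2 = 1.
The 7 still-open variables together cover exactly {2, 3, 4, 5, 6, 7, 8} — 7 values for 7 variables — and 6 appears only in y7's list, so y7 = 6.
y4 and y6 share exactly the 2 values {2, 3}; by pigeonhole those values go to them, so strike 2, 3 from y3, y5.
So 7 goes to y3.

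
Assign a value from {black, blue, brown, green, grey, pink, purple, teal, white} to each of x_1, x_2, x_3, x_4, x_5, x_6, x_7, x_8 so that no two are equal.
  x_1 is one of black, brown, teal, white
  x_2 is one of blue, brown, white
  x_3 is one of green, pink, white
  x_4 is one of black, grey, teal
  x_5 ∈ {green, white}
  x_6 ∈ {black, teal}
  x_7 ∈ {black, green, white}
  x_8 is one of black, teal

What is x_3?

Among the 8 variables, blue fits only x_2 (and all 8 values in {black, blue, brown, green, grey, pink, teal, white} must be used), so x_2 = blue.
The 7 still-open variables together cover exactly {black, brown, green, grey, pink, teal, white} — 7 values for 7 variables — and brown appears only in x_1's list, so x_1 = brown.
The 6 still-open variables draw from only 6 values {black, green, grey, pink, teal, white}, so each is used; only x_4 can be grey, hence x_4 = grey.
The 5 still-open variables together cover exactly {black, green, pink, teal, white} — 5 values for 5 variables — and pink appears only in x_3's list, so x_3 = pink.

pink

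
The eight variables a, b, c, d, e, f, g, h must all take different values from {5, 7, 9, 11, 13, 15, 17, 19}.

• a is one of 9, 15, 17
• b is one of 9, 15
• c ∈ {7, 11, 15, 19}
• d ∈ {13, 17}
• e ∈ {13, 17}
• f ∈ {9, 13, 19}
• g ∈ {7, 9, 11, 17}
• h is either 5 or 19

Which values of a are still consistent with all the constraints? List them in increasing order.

9, 15

The 8 variables draw from only 8 values {5, 7, 9, 11, 13, 15, 17, 19}, so each is used; only h can be 5, hence h = 5.
d and e between them cover only {13, 17} — a naked pair. Remove those values from a, f, g.
The 2 variables a and b are confined to {9, 15}, which locks those values in; drop them from c, f, g.
f has just one choice, so f = 19. Remove 19 from c.
No further eliminations apply; a can still be any of 9, 15.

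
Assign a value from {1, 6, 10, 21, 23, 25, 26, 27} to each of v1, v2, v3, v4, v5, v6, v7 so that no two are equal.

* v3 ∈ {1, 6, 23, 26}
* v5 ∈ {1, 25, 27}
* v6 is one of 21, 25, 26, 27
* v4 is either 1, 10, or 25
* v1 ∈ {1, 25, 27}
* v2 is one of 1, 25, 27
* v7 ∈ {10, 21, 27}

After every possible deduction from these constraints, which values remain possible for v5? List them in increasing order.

v1, v2, v5 share exactly the 3 values {1, 25, 27}; by pigeonhole those values go to them, so strike 1, 25, 27 from v3, v4, v6, v7.
v4 must be 10 (only option left). Remove 10 from v7.
v7 has just one choice, so v7 = 21. So v6 can't be 21.
v6 must be 26 (only option left). Strike 26 from v3.
No further eliminations apply; v5 can still be any of 1, 25, 27.

1, 25, 27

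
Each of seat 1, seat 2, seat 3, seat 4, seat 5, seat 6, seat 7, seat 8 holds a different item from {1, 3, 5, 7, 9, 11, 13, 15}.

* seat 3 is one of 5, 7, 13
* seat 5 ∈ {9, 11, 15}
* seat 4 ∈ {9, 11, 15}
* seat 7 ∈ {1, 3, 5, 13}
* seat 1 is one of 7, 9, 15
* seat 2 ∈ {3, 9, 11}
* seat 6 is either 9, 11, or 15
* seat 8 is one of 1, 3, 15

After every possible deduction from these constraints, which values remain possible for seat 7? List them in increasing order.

seat 4, seat 5, seat 6 between them cover only {9, 11, 15} — a naked triple. Remove those values from seat 1, seat 2, seat 8.
seat 1 has just one choice, so seat 1 = 7. So seat 3 can't be 7.
seat 2 must be 3 (only option left). So seat 7, seat 8 can't be 3.
seat 8 must be 1 (only option left). Strike 1 from seat 7.
No further eliminations apply; seat 7 can still be any of 5, 13.

5, 13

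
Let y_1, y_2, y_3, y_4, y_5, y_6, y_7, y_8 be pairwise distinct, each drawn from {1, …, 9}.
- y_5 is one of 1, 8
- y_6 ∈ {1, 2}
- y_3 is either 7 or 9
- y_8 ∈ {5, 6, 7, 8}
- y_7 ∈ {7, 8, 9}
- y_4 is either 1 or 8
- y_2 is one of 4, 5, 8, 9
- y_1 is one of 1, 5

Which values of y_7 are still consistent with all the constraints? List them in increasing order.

7, 9

Among the 8 variables, 2 fits only y_6 (and all 8 values in {1, 2, 4, 5, 6, 7, 8, 9} must be used), so y_6 = 2.
The 7 still-open variables together cover exactly {1, 4, 5, 6, 7, 8, 9} — 7 values for 7 variables — and 4 appears only in y_2's list, so y_2 = 4.
The 6 still-open variables together cover exactly {1, 5, 6, 7, 8, 9} — 6 values for 6 variables — and 6 appears only in y_8's list, so y_8 = 6.
The 5 still-open variables draw from only 5 values {1, 5, 7, 8, 9}, so each is used; only y_1 can be 5, hence y_1 = 5.
The 2 variables y_4 and y_5 are confined to {1, 8}, which locks those values in; drop them from y_7.
No further eliminations apply; y_7 can still be any of 7, 9.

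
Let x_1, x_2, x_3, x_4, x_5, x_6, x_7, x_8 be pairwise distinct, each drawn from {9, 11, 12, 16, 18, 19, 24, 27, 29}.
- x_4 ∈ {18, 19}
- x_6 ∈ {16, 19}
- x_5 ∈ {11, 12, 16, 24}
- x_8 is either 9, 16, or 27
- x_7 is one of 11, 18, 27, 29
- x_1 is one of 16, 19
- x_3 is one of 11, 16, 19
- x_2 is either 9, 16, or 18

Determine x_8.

27

x_1 and x_6 between them cover only {16, 19} — a naked pair. Remove those values from x_2, x_3, x_4, x_5, x_8.
That leaves x_3 = 11. So x_5, x_7 can't be 11.
That leaves x_4 = 18. Strike 18 from x_2, x_7.
x_2 has just one choice, so x_2 = 9. Remove 9 from x_8.
So x_8 = 27.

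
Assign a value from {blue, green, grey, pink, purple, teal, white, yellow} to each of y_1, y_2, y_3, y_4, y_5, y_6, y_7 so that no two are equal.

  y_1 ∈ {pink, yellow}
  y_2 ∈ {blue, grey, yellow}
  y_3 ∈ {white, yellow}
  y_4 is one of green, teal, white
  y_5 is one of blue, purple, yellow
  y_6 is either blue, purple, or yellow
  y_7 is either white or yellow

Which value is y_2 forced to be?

grey

y_3 and y_7 between them cover only {white, yellow} — a naked pair. Remove those values from y_1, y_2, y_4, y_5, y_6.
y_1 has just one choice, so y_1 = pink.
y_5 and y_6 share exactly the 2 values {blue, purple}; by pigeonhole those values go to them, so strike blue, purple from y_2.
So y_2 = grey.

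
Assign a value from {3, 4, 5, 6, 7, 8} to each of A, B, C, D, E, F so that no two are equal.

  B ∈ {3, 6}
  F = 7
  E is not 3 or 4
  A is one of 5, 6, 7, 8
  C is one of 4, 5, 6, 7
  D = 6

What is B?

3

D must be 6 (only option left). So A, B, C, E can't be 6.
So B = 3.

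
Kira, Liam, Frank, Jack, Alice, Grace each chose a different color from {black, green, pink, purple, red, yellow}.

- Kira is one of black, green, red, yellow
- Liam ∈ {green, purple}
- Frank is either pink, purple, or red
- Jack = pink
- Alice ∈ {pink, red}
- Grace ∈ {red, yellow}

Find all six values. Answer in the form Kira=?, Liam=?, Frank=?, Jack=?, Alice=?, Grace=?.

Kira=black, Liam=green, Frank=purple, Jack=pink, Alice=red, Grace=yellow

Jack must be pink (only option left). Strike pink from Frank, Alice.
Alice must be red (only option left). Strike red from Kira, Frank, Grace.
Grace has just one choice, so Grace = yellow. Remove yellow from Kira.
That leaves Frank = purple. Remove purple from Liam.
Liam must be green (only option left). Eliminate green elsewhere: Kira.
That leaves Kira = black.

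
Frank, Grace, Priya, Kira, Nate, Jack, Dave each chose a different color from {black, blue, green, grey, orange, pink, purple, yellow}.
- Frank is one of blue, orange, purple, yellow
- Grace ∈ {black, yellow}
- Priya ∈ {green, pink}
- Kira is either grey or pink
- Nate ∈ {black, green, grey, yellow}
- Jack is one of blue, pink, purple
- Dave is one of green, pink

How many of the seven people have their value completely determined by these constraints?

1

The 2 variables Priya and Dave are confined to {green, pink}, which locks those values in; drop them from Kira, Nate, Jack.
That leaves Kira = grey. Strike grey from Nate.
The 2 variables Grace and Nate are confined to {black, yellow}, which locks those values in; drop them from Frank.
Determined: Kira=grey. The other people each still have more than one consistent value. That makes 1.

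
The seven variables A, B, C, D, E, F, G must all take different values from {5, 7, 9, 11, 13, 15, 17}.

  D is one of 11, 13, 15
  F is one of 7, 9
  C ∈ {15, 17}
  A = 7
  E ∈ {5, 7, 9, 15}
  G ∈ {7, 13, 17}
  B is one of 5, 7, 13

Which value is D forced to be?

11

A's domain is down to {7}, so A = 7. So B, E, F, G can't be 7.
F must be 9 (only option left). Remove 9 from E.
The 5 still-open variables draw from only 5 values {5, 11, 13, 15, 17}, so each is used; only D can be 11, hence D = 11.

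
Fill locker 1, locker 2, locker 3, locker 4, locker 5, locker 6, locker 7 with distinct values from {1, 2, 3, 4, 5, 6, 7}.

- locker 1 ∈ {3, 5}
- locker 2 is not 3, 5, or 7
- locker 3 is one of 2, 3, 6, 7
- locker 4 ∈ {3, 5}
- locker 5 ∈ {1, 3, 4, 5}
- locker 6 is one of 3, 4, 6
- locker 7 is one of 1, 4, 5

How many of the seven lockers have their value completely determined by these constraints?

The 7 variables draw from only 7 values {1, 2, 3, 4, 5, 6, 7}, so each is used; only locker 3 can be 7, hence locker 3 = 7.
Among the 6 still-open variables, 2 fits only locker 2 (and all 6 values in {1, 2, 3, 4, 5, 6} must be used), so locker 2 = 2.
The 5 still-open variables together cover exactly {1, 3, 4, 5, 6} — 5 values for 5 variables — and 6 appears only in locker 6's list, so locker 6 = 6.
The 2 variables locker 1 and locker 4 are confined to {3, 5}, which locks those values in; drop them from locker 5, locker 7.
Determined: locker 2=2, locker 3=7, locker 6=6. The other lockers each still have more than one consistent value. That makes 3.

3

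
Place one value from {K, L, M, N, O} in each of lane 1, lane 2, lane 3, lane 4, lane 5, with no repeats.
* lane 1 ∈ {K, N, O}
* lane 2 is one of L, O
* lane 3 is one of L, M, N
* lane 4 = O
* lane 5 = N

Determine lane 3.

M

lane 4 must be O (only option left). Remove O from lane 1, lane 2.
lane 5's domain is down to {N}, so lane 5 = N. Remove N from lane 1, lane 3.
That leaves lane 1 = K.
lane 2 has just one choice, so lane 2 = L. Strike L from lane 3.
So lane 3 = M.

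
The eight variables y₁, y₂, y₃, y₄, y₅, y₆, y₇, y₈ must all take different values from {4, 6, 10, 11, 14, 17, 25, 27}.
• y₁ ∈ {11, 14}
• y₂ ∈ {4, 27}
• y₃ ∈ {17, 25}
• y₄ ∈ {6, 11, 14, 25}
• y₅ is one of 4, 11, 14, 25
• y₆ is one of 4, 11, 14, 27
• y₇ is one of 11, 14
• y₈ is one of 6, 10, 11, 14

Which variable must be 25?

Among the 8 variables, 10 fits only y₈ (and all 8 values in {4, 6, 10, 11, 14, 17, 25, 27} must be used), so y₈ = 10.
Among the 7 still-open variables, 6 fits only y₄ (and all 7 values in {4, 6, 11, 14, 17, 25, 27} must be used), so y₄ = 6.
The 6 still-open variables draw from only 6 values {4, 11, 14, 17, 25, 27}, so each is used; only y₃ can be 17, hence y₃ = 17.
Among the 5 still-open variables, 25 fits only y₅ (and all 5 values in {4, 11, 14, 25, 27} must be used), so y₅ = 25.

y₅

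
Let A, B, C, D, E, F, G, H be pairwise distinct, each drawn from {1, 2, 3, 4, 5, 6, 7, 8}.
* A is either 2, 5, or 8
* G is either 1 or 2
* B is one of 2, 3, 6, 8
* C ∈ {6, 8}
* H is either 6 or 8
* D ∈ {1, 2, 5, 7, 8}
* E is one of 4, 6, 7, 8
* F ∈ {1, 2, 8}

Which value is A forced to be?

The 8 variables draw from only 8 values {1, 2, 3, 4, 5, 6, 7, 8}, so each is used; only B can be 3, hence B = 3.
The 7 still-open variables draw from only 7 values {1, 2, 4, 5, 6, 7, 8}, so each is used; only E can be 4, hence E = 4.
The 6 still-open variables together cover exactly {1, 2, 5, 6, 7, 8} — 6 values for 6 variables — and 7 appears only in D's list, so D = 7.
The 5 still-open variables draw from only 5 values {1, 2, 5, 6, 8}, so each is used; only A can be 5, hence A = 5.

5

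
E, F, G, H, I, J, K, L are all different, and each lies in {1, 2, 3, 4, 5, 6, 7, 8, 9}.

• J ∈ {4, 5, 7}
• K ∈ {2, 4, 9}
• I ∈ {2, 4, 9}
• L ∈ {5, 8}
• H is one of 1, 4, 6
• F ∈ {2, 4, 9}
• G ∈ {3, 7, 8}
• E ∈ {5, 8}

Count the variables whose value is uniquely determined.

2

E and L share exactly the 2 values {5, 8}; by pigeonhole those values go to them, so strike 5, 8 from G, J.
F, I, K share exactly the 3 values {2, 4, 9}; by pigeonhole those values go to them, so strike 2, 4, 9 from H, J.
J must be 7 (only option left). Eliminate 7 elsewhere: G.
That leaves G = 3.
Determined: G=3, J=7. The other variables each still have more than one consistent value. That makes 2.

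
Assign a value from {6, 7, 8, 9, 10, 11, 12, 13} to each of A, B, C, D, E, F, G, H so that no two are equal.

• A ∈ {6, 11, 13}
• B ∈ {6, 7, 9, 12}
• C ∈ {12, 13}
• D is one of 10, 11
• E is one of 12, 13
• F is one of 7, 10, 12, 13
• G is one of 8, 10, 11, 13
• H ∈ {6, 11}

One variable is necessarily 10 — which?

The 8 variables draw from only 8 values {6, 7, 8, 9, 10, 11, 12, 13}, so each is used; only G can be 8, hence G = 8.
The 7 still-open variables draw from only 7 values {6, 7, 9, 10, 11, 12, 13}, so each is used; only B can be 9, hence B = 9.
Among the 6 still-open variables, 7 fits only F (and all 6 values in {6, 7, 10, 11, 12, 13} must be used), so F = 7.
Among the 5 still-open variables, 10 fits only D (and all 5 values in {6, 10, 11, 12, 13} must be used), so D = 10.

D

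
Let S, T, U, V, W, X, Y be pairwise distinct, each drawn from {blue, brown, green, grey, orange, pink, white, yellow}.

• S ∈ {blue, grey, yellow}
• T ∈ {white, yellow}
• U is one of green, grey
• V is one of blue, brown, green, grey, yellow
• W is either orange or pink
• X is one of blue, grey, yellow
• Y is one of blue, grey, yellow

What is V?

The 3 variables S, X, Y are confined to {blue, grey, yellow}, which locks those values in; drop them from T, U, V.
T has just one choice, so T = white.
That leaves U = green. Strike green from V.
So V = brown.

brown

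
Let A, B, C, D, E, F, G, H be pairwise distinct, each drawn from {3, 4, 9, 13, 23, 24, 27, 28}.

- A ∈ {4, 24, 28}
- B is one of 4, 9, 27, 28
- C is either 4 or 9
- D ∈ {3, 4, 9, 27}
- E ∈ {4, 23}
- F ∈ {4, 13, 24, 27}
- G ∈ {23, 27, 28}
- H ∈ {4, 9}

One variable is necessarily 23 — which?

E

The 8 variables draw from only 8 values {3, 4, 9, 13, 23, 24, 27, 28}, so each is used; only D can be 3, hence D = 3.
The 7 still-open variables draw from only 7 values {4, 9, 13, 23, 24, 27, 28}, so each is used; only F can be 13, hence F = 13.
The 6 still-open variables together cover exactly {4, 9, 23, 24, 27, 28} — 6 values for 6 variables — and 24 appears only in A's list, so A = 24.
C and H between them cover only {4, 9} — a naked pair. Remove those values from B, E.
So 23 goes to E.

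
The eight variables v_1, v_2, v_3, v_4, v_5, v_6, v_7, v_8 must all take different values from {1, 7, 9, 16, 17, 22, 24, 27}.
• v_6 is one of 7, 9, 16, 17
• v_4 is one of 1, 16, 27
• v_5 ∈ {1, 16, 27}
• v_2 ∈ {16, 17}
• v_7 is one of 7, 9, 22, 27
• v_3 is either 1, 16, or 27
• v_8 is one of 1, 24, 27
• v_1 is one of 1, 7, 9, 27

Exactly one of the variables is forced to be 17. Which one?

The 8 variables draw from only 8 values {1, 7, 9, 16, 17, 22, 24, 27}, so each is used; only v_7 can be 22, hence v_7 = 22.
The 7 still-open variables draw from only 7 values {1, 7, 9, 16, 17, 24, 27}, so each is used; only v_8 can be 24, hence v_8 = 24.
v_3, v_4, v_5 share exactly the 3 values {1, 16, 27}; by pigeonhole those values go to them, so strike 1, 16, 27 from v_1, v_2, v_6.
So 17 goes to v_2.

v_2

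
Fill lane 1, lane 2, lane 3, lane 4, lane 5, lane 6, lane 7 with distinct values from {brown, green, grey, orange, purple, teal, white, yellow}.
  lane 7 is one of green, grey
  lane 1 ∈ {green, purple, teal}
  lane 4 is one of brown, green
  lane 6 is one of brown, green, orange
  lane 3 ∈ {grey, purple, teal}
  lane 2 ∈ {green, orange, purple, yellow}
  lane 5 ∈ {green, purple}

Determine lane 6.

The 7 variables together cover exactly {brown, green, grey, orange, purple, teal, yellow} — 7 values for 7 variables — and yellow appears only in lane 2's list, so lane 2 = yellow.
Among the 6 still-open variables, orange fits only lane 6 (and all 6 values in {brown, green, grey, orange, purple, teal} must be used), so lane 6 = orange.

orange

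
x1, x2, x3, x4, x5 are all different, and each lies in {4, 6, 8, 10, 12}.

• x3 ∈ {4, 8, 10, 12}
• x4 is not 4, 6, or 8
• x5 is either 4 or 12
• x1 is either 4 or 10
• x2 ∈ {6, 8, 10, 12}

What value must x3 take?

8

Among the 5 variables, 6 fits only x2 (and all 5 values in {4, 6, 8, 10, 12} must be used), so x2 = 6.
The 4 still-open variables together cover exactly {4, 8, 10, 12} — 4 values for 4 variables — and 8 appears only in x3's list, so x3 = 8.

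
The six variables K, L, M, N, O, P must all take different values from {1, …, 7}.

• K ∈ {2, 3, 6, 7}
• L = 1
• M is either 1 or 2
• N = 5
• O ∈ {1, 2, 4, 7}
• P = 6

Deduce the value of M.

L must be 1 (only option left). Strike 1 from M, O.
So M = 2.

2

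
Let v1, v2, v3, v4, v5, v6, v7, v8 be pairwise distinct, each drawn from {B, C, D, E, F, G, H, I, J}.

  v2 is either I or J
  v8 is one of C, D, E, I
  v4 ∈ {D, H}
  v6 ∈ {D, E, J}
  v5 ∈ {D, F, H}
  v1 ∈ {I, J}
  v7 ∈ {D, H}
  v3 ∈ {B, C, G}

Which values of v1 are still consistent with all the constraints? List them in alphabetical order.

I, J

The 2 variables v1 and v2 are confined to {I, J}, which locks those values in; drop them from v6, v8.
The 2 variables v4 and v7 are confined to {D, H}, which locks those values in; drop them from v5, v6, v8.
v5's domain is down to {F}, so v5 = F.
v6 has just one choice, so v6 = E. Remove E from v8.
v8's domain is down to {C}, so v8 = C. Remove C from v3.
No further eliminations apply; v1 can still be any of I, J.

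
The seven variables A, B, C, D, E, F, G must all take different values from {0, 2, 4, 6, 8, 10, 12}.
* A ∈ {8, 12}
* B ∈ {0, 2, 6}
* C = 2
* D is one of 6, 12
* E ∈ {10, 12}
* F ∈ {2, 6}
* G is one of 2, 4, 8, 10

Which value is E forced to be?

10

C has just one choice, so C = 2. Strike 2 from B, F, G.
That leaves F = 6. Remove 6 from B, D.
B has just one choice, so B = 0.
D has just one choice, so D = 12. Remove 12 from A, E.
So E = 10.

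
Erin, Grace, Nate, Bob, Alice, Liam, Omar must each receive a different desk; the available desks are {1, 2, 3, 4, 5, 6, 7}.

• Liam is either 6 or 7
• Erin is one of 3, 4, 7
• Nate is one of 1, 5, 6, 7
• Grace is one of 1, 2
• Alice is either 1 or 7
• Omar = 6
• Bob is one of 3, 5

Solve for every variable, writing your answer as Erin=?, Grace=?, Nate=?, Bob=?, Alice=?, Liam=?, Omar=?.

Omar has just one choice, so Omar = 6. Strike 6 from Nate, Liam.
Liam must be 7 (only option left). Strike 7 from Erin, Nate, Alice.
Alice's domain is down to {1}, so Alice = 1. Strike 1 from Grace, Nate.
Grace has just one choice, so Grace = 2.
Nate's domain is down to {5}, so Nate = 5. Remove 5 from Bob.
Bob's domain is down to {3}, so Bob = 3. Strike 3 from Erin.
Erin's domain is down to {4}, so Erin = 4.

Erin=4, Grace=2, Nate=5, Bob=3, Alice=1, Liam=7, Omar=6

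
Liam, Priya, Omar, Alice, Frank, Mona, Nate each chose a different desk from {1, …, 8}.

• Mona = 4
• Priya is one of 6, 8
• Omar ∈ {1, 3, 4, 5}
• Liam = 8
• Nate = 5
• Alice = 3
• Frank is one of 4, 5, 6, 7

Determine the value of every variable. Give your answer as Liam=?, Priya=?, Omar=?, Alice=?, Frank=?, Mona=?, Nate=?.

Liam=8, Priya=6, Omar=1, Alice=3, Frank=7, Mona=4, Nate=5

Liam has just one choice, so Liam = 8. Strike 8 from Priya.
Priya must be 6 (only option left). Eliminate 6 elsewhere: Frank.
Alice must be 3 (only option left). So Omar can't be 3.
That leaves Mona = 4. Strike 4 from Omar, Frank.
Nate must be 5 (only option left). Remove 5 from Omar, Frank.
Omar's domain is down to {1}, so Omar = 1.
Frank must be 7 (only option left).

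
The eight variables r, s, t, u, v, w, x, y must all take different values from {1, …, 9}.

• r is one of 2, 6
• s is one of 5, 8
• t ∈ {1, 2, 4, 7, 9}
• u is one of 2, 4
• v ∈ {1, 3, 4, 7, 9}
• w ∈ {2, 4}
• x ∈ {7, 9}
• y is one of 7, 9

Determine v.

3

u and w share exactly the 2 values {2, 4}; by pigeonhole those values go to them, so strike 2, 4 from r, t, v.
That leaves r = 6.
The 2 variables x and y are confined to {7, 9}, which locks those values in; drop them from t, v.
That leaves t = 1. So v can't be 1.
So v = 3.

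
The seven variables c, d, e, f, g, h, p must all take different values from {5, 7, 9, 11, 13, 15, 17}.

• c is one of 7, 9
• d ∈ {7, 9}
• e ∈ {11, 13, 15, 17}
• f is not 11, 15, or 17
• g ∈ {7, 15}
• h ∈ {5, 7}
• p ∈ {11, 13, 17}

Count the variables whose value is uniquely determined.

3

The 2 variables c and d are confined to {7, 9}, which locks those values in; drop them from f, g, h.
g has just one choice, so g = 15. Eliminate 15 elsewhere: e.
That leaves h = 5. So f can't be 5.
f's domain is down to {13}, so f = 13. Eliminate 13 elsewhere: e, p.
Determined: f=13, g=15, h=5. The other variables each still have more than one consistent value. That makes 3.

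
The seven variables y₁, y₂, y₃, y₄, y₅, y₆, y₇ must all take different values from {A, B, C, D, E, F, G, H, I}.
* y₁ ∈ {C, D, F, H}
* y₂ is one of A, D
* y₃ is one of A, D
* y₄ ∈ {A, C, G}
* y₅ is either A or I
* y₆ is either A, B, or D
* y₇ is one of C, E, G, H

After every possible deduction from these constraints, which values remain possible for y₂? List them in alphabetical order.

y₂ and y₃ share exactly the 2 values {A, D}; by pigeonhole those values go to them, so strike A, D from y₁, y₄, y₅, y₆.
y₅ must be I (only option left).
That leaves y₆ = B.
No further eliminations apply; y₂ can still be any of A, D.

A, D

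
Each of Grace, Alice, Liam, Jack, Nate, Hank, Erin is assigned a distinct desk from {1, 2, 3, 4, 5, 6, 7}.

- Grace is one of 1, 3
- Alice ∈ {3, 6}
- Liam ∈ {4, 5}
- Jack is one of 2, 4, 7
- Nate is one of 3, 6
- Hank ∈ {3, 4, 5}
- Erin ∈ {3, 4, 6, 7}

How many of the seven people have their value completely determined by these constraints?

3

The 7 variables draw from only 7 values {1, 2, 3, 4, 5, 6, 7}, so each is used; only Grace can be 1, hence Grace = 1.
The 6 still-open variables together cover exactly {2, 3, 4, 5, 6, 7} — 6 values for 6 variables — and 2 appears only in Jack's list, so Jack = 2.
The 5 still-open variables draw from only 5 values {3, 4, 5, 6, 7}, so each is used; only Erin can be 7, hence Erin = 7.
Alice and Nate share exactly the 2 values {3, 6}; by pigeonhole those values go to them, so strike 3, 6 from Hank.
Determined: Grace=1, Jack=2, Erin=7. The other people each still have more than one consistent value. That makes 3.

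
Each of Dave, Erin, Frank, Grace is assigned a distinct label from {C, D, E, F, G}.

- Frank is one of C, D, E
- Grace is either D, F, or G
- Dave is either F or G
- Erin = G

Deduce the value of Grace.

D

Erin has just one choice, so Erin = G. Strike G from Dave, Grace.
Dave's domain is down to {F}, so Dave = F. So Grace can't be F.
So Grace = D.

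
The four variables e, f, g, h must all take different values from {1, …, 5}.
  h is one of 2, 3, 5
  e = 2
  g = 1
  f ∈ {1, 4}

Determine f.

e's domain is down to {2}, so e = 2. Eliminate 2 elsewhere: h.
g's domain is down to {1}, so g = 1. So f can't be 1.
So f = 4.

4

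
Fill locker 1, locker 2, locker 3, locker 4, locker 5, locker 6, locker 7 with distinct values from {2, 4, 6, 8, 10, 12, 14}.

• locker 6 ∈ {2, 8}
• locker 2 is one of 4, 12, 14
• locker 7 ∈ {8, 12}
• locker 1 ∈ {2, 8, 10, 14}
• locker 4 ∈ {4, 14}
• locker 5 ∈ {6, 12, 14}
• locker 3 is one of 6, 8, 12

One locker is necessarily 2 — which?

The 7 variables together cover exactly {2, 4, 6, 8, 10, 12, 14} — 7 values for 7 variables — and 10 appears only in locker 1's list, so locker 1 = 10.
The 6 still-open variables together cover exactly {2, 4, 6, 8, 12, 14} — 6 values for 6 variables — and 2 appears only in locker 6's list, so locker 6 = 2.

locker 6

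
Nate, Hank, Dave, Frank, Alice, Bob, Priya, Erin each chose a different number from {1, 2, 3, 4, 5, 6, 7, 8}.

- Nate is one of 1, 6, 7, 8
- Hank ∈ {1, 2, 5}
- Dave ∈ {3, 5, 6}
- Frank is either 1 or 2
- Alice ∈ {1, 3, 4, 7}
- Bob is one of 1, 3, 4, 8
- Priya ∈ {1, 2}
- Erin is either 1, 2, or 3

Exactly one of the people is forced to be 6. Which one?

The 2 variables Frank and Priya are confined to {1, 2}, which locks those values in; drop them from Nate, Hank, Alice, Bob, Erin.
Hank's domain is down to {5}, so Hank = 5. So Dave can't be 5.
Erin has just one choice, so Erin = 3. Eliminate 3 elsewhere: Dave, Alice, Bob.
So 6 goes to Dave.

Dave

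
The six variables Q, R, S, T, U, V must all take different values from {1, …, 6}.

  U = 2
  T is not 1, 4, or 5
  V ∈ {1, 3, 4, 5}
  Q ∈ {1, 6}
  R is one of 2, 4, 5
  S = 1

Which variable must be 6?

Q

S's domain is down to {1}, so S = 1. Eliminate 1 elsewhere: Q, V.
So 6 goes to Q.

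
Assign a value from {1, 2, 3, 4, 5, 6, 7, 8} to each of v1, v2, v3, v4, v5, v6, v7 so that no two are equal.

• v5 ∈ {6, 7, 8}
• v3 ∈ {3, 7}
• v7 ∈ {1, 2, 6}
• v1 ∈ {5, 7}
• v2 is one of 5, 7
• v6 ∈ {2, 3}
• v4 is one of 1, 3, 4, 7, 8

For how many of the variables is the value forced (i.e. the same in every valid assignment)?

2

The 2 variables v1 and v2 are confined to {5, 7}, which locks those values in; drop them from v3, v4, v5.
v3 must be 3 (only option left). Remove 3 from v4, v6.
v6's domain is down to {2}, so v6 = 2. So v7 can't be 2.
Determined: v3=3, v6=2. The other variables each still have more than one consistent value. That makes 2.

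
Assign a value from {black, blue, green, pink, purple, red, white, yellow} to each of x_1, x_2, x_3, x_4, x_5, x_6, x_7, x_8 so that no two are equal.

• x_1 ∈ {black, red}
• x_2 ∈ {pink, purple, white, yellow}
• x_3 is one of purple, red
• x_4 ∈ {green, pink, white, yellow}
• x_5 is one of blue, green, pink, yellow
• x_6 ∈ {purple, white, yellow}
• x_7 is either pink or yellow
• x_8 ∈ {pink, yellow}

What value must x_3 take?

The 8 variables together cover exactly {black, blue, green, pink, purple, red, white, yellow} — 8 values for 8 variables — and black appears only in x_1's list, so x_1 = black.
Among the 7 still-open variables, blue fits only x_5 (and all 7 values in {blue, green, pink, purple, red, white, yellow} must be used), so x_5 = blue.
Among the 6 still-open variables, green fits only x_4 (and all 6 values in {green, pink, purple, red, white, yellow} must be used), so x_4 = green.
Among the 5 still-open variables, red fits only x_3 (and all 5 values in {pink, purple, red, white, yellow} must be used), so x_3 = red.

red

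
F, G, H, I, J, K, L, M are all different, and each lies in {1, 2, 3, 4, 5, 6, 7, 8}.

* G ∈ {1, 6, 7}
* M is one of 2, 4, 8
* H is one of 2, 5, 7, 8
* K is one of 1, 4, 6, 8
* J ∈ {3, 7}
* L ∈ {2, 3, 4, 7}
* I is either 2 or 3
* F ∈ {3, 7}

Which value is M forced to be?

The 8 variables draw from only 8 values {1, 2, 3, 4, 5, 6, 7, 8}, so each is used; only H can be 5, hence H = 5.
F and J share exactly the 2 values {3, 7}; by pigeonhole those values go to them, so strike 3, 7 from G, I, L.
I's domain is down to {2}, so I = 2. So L, M can't be 2.
L must be 4 (only option left). Eliminate 4 elsewhere: K, M.
So M = 8.

8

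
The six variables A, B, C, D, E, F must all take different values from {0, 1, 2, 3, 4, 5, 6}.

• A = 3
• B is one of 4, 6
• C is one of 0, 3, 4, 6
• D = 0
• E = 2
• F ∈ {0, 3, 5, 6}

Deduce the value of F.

A must be 3 (only option left). So C, F can't be 3.
D has just one choice, so D = 0. Eliminate 0 elsewhere: C, F.
E must be 2 (only option left).
The 3 still-open variables together cover exactly {4, 5, 6} — 3 values for 3 variables — and 5 appears only in F's list, so F = 5.

5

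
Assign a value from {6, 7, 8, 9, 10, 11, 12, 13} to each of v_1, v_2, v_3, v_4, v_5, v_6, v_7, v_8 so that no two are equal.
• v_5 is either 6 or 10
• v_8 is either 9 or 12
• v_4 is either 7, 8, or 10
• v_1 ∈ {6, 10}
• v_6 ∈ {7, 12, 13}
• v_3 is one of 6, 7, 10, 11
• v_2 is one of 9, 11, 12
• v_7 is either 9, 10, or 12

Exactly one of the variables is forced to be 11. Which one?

Among the 8 variables, 8 fits only v_4 (and all 8 values in {6, 7, 8, 9, 10, 11, 12, 13} must be used), so v_4 = 8.
Among the 7 still-open variables, 13 fits only v_6 (and all 7 values in {6, 7, 9, 10, 11, 12, 13} must be used), so v_6 = 13.
The 6 still-open variables draw from only 6 values {6, 7, 9, 10, 11, 12}, so each is used; only v_3 can be 7, hence v_3 = 7.
The 5 still-open variables together cover exactly {6, 9, 10, 11, 12} — 5 values for 5 variables — and 11 appears only in v_2's list, so v_2 = 11.

v_2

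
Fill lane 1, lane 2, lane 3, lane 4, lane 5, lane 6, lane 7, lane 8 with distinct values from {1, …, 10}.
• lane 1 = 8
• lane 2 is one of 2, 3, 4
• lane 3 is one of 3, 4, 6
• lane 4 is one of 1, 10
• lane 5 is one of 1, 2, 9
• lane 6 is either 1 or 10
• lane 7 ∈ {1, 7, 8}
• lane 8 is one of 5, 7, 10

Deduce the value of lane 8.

lane 1 must be 8 (only option left). Eliminate 8 elsewhere: lane 7.
lane 4 and lane 6 share exactly the 2 values {1, 10}; by pigeonhole those values go to them, so strike 1, 10 from lane 5, lane 7, lane 8.
That leaves lane 7 = 7. Strike 7 from lane 8.
So lane 8 = 5.

5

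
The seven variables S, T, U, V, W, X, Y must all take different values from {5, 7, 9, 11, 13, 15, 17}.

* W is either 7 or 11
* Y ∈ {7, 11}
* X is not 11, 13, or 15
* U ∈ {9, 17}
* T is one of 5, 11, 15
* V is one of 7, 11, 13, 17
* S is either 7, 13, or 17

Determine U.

The 7 variables draw from only 7 values {5, 7, 9, 11, 13, 15, 17}, so each is used; only T can be 15, hence T = 15.
The 6 still-open variables together cover exactly {5, 7, 9, 11, 13, 17} — 6 values for 6 variables — and 5 appears only in X's list, so X = 5.
Among the 5 still-open variables, 9 fits only U (and all 5 values in {7, 9, 11, 13, 17} must be used), so U = 9.

9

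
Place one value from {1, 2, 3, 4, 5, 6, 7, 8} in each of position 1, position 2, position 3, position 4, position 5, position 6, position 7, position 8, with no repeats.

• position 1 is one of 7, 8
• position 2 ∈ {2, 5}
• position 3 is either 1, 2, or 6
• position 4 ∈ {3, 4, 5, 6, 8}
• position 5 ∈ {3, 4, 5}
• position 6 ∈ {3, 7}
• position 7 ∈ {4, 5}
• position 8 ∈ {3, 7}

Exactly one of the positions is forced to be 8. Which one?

The 8 variables together cover exactly {1, 2, 3, 4, 5, 6, 7, 8} — 8 values for 8 variables — and 1 appears only in position 3's list, so position 3 = 1.
Among the 7 still-open variables, 2 fits only position 2 (and all 7 values in {2, 3, 4, 5, 6, 7, 8} must be used), so position 2 = 2.
The 6 still-open variables draw from only 6 values {3, 4, 5, 6, 7, 8}, so each is used; only position 4 can be 6, hence position 4 = 6.
The 5 still-open variables draw from only 5 values {3, 4, 5, 7, 8}, so each is used; only position 1 can be 8, hence position 1 = 8.

position 1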